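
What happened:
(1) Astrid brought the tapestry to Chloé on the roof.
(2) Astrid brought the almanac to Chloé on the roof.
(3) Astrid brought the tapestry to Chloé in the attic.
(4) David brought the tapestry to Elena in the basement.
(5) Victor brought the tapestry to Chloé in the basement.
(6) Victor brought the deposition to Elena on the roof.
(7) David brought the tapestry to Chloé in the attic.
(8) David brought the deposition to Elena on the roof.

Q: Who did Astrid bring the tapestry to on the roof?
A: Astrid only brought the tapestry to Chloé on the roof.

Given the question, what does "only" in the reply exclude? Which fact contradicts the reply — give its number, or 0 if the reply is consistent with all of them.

0

The question "Who did ... to ...?" targets the recipient, so in the reply the focus falls on "Chloé".
"Only" then excludes alternative recipients while the background — Astrid as agent and the tapestry as thing and on the roof as setting — is held fixed.
No listed fact shares that background with another recipient. Nothing contradicts the reply.
(Fact (3) would refute a reading with focus on the setting — but that is not what the question asks.)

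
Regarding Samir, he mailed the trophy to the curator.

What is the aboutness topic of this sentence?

Samir

The construction explicitly marks "Samir" as what the sentence is about — the topic.
The remainder of the clause is the comment (what is said about the topic).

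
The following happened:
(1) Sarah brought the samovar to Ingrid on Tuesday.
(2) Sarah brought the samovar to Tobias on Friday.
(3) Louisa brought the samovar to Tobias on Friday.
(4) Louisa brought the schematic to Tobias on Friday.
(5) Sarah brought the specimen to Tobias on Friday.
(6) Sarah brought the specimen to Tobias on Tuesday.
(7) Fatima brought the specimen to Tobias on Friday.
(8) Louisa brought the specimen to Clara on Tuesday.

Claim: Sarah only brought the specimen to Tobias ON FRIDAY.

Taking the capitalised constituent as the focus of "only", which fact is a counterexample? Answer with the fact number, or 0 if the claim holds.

Focus (in capitals) is "on Friday" — the setting. "Only" excludes alternative settings while holding fixed agent = Sarah, thing = the specimen, recipient = Tobias.
Fact (6) matches on agent = Sarah, thing = the specimen, recipient = Tobias, but has setting = on Tuesday instead. That refutes the claim.

6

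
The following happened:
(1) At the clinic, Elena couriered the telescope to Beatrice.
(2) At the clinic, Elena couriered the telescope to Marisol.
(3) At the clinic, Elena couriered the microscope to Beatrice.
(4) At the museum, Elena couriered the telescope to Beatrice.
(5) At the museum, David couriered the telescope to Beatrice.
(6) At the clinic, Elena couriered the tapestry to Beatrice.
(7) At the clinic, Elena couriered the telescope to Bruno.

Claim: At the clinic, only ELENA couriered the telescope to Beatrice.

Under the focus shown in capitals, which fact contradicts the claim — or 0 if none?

0

Focus (in capitals) is "Elena" — the agent. "Only" excludes alternative agents while holding fixed same thing, recipient, setting (the telescope / Beatrice / at the clinic).
No fact matches same thing, recipient, setting (the telescope / Beatrice / at the clinic) with a different agent — every other fact differs on at least one backgrounded slot. So no fact refutes it.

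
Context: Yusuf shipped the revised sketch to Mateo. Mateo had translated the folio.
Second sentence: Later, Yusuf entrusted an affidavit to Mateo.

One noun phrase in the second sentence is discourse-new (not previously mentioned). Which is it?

"Yusuf" and "Mateo" in the second sentence are given — already mentioned in the context.
"an affidavit" has no antecedent in the context; it is discourse-new (the indefinite article also signals a new referent).

an affidavit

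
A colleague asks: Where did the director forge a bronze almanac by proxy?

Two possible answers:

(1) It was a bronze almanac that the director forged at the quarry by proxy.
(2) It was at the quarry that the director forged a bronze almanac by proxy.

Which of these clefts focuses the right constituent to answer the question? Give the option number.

2

The question word "where" targets the location.
Option (1) clefts "a bronze almanac" — the direct object, not what was asked.
Option (2) clefts "at the quarry" — that matches what the question asks about.
So the congruent reply is (2).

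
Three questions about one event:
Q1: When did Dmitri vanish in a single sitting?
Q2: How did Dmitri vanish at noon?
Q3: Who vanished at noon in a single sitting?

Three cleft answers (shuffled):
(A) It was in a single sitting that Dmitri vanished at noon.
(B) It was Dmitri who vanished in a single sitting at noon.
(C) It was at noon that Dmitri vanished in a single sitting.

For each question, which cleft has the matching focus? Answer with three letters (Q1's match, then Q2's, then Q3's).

CAB

Q1 asks about the time; cleft (C) focuses "at noon", which is the time — so Q1 → C.
Q2 asks about the manner; cleft (A) focuses "in a single sitting", which is the manner — so Q2 → A.
Q3 asks about the subject (agent); cleft (B) focuses "Dmitri", which is the subject (agent) — so Q3 → B.
Mapping: Q1→C, Q2→A, Q3→B.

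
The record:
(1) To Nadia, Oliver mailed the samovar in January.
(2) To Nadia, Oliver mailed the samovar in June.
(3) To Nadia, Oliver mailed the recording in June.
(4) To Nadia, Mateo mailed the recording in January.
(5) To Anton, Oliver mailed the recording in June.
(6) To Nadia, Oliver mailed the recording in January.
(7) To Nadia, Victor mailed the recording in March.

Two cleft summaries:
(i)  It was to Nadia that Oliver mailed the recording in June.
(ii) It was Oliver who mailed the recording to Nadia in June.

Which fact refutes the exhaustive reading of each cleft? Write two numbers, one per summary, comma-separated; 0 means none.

(i): focus "Nadia". Looking for agent = Oliver, thing = the recording, setting = in June with some other recipient — fact (5) has Anton there. Refuted.
(ii): focus "Oliver". No fact shares thing = the recording, recipient = Nadia, setting = in June with a different agent. 0.

5, 0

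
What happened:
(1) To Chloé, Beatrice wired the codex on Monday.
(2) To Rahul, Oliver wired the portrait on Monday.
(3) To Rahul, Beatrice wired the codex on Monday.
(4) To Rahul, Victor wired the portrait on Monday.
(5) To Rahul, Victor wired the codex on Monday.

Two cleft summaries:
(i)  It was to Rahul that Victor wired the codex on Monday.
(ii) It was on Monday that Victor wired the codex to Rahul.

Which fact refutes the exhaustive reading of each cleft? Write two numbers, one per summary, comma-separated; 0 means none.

0, 0

Summary (i) focuses "Rahul" (the recipient); background agent = Victor, thing = the codex, setting = on Monday. No fact matches that background with a different recipient, so 0.
Summary (ii) focuses "on Monday" (the setting); background agent = Victor, thing = the codex, recipient = Rahul. No fact matches that background with a different setting, so 0.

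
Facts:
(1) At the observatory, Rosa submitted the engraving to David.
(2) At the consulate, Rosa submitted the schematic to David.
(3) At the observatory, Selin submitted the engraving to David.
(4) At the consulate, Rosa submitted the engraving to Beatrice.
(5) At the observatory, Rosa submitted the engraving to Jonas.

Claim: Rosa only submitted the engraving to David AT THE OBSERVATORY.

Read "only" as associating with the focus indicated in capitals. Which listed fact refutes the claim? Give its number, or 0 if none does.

Focus (in capitals) is "at the observatory" — the setting. "Only" excludes alternative settings while holding fixed Rosa as agent and the engraving as thing and David as recipient.
Every other fact changes something in the background, not just the setting. Nothing refutes the claim.

0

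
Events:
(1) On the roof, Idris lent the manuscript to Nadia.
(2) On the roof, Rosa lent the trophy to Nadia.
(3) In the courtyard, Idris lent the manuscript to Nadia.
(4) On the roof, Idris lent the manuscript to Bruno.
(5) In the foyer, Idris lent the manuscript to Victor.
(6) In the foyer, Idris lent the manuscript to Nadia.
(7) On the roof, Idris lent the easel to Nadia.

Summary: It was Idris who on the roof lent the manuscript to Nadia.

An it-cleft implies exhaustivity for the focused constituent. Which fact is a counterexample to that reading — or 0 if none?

0

Focus of the cleft: "Idris" (the agent). Presupposed background: same thing, recipient, setting (the manuscript / Nadia / on the roof).
Exhaustivity: Idris is the only agent satisfying that background.
Every other fact differs from the presupposition on some backgrounded slot, so none challenges the exhaustivity.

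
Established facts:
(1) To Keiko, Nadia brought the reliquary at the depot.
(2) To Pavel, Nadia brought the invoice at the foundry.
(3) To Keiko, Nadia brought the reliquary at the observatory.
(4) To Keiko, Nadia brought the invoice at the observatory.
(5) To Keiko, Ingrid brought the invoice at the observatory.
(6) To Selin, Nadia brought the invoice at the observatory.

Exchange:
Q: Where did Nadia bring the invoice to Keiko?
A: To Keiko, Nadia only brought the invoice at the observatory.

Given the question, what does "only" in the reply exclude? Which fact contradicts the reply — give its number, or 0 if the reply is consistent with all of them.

0

The question "Where did ...?" targets the setting, so in the reply the focus falls on "at the observatory".
So "only" ranges over settings; the rest (agent = Nadia, thing = the invoice, recipient = Keiko) is presupposed.
No listed fact shares that background with another setting. Nothing contradicts the reply.
(Fact (6) would refute a reading with focus on the recipient — but that is not what the question asks.)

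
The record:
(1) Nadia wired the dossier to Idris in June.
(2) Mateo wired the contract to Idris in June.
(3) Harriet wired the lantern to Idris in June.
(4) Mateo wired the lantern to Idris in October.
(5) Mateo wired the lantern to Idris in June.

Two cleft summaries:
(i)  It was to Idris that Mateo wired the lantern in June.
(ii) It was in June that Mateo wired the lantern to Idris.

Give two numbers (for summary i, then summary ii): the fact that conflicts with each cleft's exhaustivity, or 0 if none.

0, 4

(i): focus "Idris". No fact shares same agent, thing, setting (Mateo / the lantern / in June) with a different recipient. 0.
(ii): focus "in June". Looking for same agent, thing, recipient (Mateo / the lantern / Idris) with some other setting — fact (4) has in October there. Refuted.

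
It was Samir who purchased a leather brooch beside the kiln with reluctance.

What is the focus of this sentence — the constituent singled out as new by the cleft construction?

Samir

In an it-cleft "It was X that/who ...", the clefted constituent X is the focus; the that/who-clause expresses the presupposed open proposition.
Here the focus is "Samir". The backgrounded (presupposed) material includes "a leather brooch", "beside the kiln" and "with reluctance".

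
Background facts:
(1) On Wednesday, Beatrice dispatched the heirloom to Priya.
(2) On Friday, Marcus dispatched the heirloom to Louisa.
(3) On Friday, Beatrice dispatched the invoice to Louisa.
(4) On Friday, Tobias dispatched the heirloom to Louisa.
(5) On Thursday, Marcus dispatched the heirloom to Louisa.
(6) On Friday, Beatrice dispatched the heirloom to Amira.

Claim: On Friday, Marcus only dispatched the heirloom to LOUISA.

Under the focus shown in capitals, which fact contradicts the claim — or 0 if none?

Focus (in capitals) is "Louisa" — the recipient. "Only" excludes alternative recipients while holding fixed Marcus as agent and the heirloom as thing and on Friday as setting.
Every other fact changes something in the background, not just the recipient. Nothing refutes the claim.

0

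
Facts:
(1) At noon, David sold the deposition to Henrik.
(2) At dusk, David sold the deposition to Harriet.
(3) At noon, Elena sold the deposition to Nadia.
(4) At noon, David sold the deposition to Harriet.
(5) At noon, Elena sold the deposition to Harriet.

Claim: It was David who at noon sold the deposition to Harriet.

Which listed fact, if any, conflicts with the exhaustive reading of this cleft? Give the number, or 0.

5

Focus of the cleft: "David" (the agent). Presupposed background: same thing, recipient, setting (the deposition / Harriet / at noon).
The exhaustive reading says no other agent fits that background.
Fact (5) shares the background but with agent = Elena; exhaustivity is violated.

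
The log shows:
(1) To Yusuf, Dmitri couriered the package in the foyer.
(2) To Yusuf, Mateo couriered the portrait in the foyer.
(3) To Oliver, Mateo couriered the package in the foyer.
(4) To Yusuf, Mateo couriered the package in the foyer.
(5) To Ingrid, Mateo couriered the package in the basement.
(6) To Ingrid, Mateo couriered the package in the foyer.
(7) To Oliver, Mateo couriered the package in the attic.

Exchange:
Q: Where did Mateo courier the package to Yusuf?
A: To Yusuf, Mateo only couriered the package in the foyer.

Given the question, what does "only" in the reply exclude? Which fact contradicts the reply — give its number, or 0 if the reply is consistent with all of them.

Answering "Where did ...?" puts focus on the setting — here, "in the foyer".
So "only" ranges over settings; the rest (same agent, thing, recipient (Mateo / the package / Yusuf)) is presupposed.
No fact keeps same agent, thing, recipient (Mateo / the package / Yusuf) while changing the setting; every other fact differs on something backgrounded. The reply stands.
(Fact (3) would refute a reading with focus on the recipient — but that is not what the question asks.)

0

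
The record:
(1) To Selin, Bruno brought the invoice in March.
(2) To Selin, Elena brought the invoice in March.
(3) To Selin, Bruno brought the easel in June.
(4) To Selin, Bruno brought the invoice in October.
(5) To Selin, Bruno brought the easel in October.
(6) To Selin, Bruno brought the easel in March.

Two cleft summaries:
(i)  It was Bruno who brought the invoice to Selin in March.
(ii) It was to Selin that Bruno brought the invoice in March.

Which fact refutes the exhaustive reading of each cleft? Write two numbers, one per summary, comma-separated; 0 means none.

Summary (i) focuses "Bruno" (the agent); background thing = the invoice, recipient = Selin, setting = in March. Fact (2) matches that background with agent = Elena — refutes (i).
Summary (ii) focuses "Selin" (the recipient); background agent = Bruno, thing = the invoice, setting = in March. No fact matches that background with a different recipient, so 0.

2, 0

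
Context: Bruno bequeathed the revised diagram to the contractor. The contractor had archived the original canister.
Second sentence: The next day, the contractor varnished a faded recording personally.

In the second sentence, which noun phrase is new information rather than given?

a faded recording

"the contractor" in the second sentence is given — already mentioned in the context.
"a faded recording" has no antecedent in the context; it is discourse-new (the indefinite article also signals a new referent).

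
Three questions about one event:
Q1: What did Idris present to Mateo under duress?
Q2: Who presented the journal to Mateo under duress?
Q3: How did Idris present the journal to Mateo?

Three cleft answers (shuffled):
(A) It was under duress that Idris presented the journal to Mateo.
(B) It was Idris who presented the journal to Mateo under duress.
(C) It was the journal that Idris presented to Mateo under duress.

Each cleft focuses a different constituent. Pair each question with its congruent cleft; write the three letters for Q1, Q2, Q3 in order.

Q1 asks about the direct object; cleft (C) focuses "the journal", which is the direct object — so Q1 → C.
Q2 asks about the subject (agent); cleft (B) focuses "Idris", which is the subject (agent) — so Q2 → B.
Q3 asks about the manner; cleft (A) focuses "under duress", which is the manner — so Q3 → A.
Mapping: Q1→C, Q2→B, Q3→A.

CBA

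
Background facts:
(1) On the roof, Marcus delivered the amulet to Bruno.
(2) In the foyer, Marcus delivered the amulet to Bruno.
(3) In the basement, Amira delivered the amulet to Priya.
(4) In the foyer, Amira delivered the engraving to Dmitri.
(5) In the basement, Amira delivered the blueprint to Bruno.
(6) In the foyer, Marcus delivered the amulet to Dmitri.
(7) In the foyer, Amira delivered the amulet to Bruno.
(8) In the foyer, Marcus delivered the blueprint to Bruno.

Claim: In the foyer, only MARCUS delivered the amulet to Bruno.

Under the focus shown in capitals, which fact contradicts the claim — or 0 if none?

7

Focus (in capitals) is "Marcus" — the agent. "Only" excludes alternative agents while holding fixed thing = the amulet, recipient = Bruno, setting = in the foyer.
Fact (7) matches on thing = the amulet, recipient = Bruno, setting = in the foyer, but has agent = Amira instead. That refutes the claim.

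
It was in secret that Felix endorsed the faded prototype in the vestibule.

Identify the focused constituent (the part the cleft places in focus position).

in secret

In an it-cleft "It was X that/who ...", the clefted constituent X is the focus; the that/who-clause expresses the presupposed open proposition.
Here the focus is "in secret". The backgrounded (presupposed) material includes "Felix", "the faded prototype" and "in the vestibule".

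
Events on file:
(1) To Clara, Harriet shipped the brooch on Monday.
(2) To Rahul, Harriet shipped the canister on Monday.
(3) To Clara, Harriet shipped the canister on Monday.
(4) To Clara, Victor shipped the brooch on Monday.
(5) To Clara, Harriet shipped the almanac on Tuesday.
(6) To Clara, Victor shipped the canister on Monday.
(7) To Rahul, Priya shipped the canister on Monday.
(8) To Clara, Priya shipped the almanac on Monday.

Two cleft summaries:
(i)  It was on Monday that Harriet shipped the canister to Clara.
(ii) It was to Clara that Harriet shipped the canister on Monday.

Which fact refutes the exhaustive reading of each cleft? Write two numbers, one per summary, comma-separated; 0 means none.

0, 2

(i): focus "on Monday". No fact shares Harriet as agent and the canister as thing and Clara as recipient with a different setting. 0.
(ii): focus "Clara". Looking for Harriet as agent and the canister as thing and on Monday as setting with some other recipient — fact (2) has Rahul there. Refuted.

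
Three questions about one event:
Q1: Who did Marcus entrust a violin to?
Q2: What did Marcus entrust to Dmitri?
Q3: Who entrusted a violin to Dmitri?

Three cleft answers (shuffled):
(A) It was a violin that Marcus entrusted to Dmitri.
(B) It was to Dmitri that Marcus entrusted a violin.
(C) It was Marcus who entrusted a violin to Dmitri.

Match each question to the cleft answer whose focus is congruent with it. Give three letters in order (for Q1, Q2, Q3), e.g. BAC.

Q1 asks about the recipient; cleft (B) focuses "to Dmitri", which is the recipient — so Q1 → B.
Q2 asks about the direct object; cleft (A) focuses "a violin", which is the direct object — so Q2 → A.
Q3 asks about the subject (agent); cleft (C) focuses "Marcus", which is the subject (agent) — so Q3 → C.
Mapping: Q1→B, Q2→A, Q3→C.

BAC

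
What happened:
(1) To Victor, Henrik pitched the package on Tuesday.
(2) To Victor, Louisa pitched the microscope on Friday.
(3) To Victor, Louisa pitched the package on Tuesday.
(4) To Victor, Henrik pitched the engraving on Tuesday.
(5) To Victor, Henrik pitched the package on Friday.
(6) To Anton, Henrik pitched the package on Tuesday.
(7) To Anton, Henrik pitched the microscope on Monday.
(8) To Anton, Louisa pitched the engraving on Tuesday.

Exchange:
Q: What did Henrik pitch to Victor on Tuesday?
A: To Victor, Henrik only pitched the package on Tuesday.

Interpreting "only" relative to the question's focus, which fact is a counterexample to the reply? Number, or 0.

4

The question "What did ...?" targets the thing, so in the reply the focus falls on "the package".
So "only" ranges over things; the rest (agent = Henrik, recipient = Victor, setting = on Tuesday) is presupposed.
Fact (4) keeps agent = Henrik, recipient = Victor, setting = on Tuesday but has thing = the engraving; that refutes the reply.
(Fact (6) would refute a reading with focus on the recipient — but that is not what the question asks.)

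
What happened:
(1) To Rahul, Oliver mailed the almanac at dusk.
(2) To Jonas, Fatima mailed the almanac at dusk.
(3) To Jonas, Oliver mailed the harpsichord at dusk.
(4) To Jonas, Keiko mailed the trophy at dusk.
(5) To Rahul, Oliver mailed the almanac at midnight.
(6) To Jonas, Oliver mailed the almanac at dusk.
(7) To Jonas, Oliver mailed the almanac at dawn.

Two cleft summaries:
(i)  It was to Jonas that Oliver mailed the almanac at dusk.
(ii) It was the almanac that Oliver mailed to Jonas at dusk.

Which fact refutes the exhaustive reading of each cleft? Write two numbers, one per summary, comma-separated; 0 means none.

(i): focus "Jonas". Looking for Oliver as agent and the almanac as thing and at dusk as setting with some other recipient — fact (1) has Rahul there. Refuted.
(ii): focus "the almanac". Looking for Oliver as agent and Jonas as recipient and at dusk as setting with some other thing — fact (3) has the harpsichord there. Refuted.

1, 3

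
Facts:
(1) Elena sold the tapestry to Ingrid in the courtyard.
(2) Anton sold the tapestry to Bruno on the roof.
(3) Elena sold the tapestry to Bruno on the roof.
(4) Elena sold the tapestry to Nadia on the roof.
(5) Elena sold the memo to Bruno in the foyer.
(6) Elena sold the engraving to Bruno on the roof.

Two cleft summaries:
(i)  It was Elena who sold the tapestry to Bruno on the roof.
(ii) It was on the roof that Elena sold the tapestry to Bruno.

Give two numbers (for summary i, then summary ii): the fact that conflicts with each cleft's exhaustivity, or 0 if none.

2, 0

Summary (i) focuses "Elena" (the agent); background thing = the tapestry, recipient = Bruno, setting = on the roof. Fact (2) matches that background with agent = Anton — refutes (i).
Summary (ii) focuses "on the roof" (the setting); background agent = Elena, thing = the tapestry, recipient = Bruno. No fact matches that background with a different setting, so 0.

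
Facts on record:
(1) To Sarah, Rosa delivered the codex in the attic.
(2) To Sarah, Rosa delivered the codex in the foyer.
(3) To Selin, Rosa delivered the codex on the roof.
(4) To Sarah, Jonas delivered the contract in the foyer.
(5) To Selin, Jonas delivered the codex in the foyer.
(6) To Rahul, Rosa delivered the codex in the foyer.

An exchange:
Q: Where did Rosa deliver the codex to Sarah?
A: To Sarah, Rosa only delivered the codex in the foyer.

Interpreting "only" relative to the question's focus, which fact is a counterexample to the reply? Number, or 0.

1

Answering "Where did ...?" puts focus on the setting — here, "in the foyer".
So "only" ranges over settings; the rest (agent = Rosa, thing = the codex, recipient = Sarah) is presupposed.
Fact (1) keeps agent = Rosa, thing = the codex, recipient = Sarah but has setting = in the attic; that refutes the reply.
(Fact (6) would refute a reading with focus on the recipient — but that is not what the question asks.)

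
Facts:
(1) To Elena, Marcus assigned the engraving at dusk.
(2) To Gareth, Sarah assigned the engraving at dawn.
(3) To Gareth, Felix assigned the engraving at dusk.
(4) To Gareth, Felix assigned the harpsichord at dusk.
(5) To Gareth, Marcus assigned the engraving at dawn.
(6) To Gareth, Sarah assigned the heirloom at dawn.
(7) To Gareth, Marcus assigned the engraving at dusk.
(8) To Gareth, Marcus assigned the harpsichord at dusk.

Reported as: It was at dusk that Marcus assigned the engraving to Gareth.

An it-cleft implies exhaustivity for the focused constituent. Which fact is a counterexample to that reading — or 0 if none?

5

Focus of the cleft: "at dusk" (the setting). Presupposed background: same agent, thing, recipient (Marcus / the engraving / Gareth).
Exhaustivity: at dusk is the only setting satisfying that background.
Fact (5) shares the background but with setting = at dawn; exhaustivity is violated.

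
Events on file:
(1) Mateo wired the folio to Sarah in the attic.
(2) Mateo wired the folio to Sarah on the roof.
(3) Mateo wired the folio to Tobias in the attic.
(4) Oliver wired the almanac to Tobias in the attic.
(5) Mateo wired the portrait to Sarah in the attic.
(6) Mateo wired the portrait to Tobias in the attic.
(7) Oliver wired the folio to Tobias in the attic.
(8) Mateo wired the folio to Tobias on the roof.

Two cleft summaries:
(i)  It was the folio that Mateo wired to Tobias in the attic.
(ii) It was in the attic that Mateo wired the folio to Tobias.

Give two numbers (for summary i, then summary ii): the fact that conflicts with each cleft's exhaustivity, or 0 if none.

Summary (i) focuses "the folio" (the thing); background same agent, recipient, setting (Mateo / Tobias / in the attic). Fact (6) matches that background with thing = the portrait — refutes (i).
Summary (ii) focuses "in the attic" (the setting); background same agent, thing, recipient (Mateo / the folio / Tobias). Fact (8) matches that background with setting = on the roof — refutes (ii).

6, 8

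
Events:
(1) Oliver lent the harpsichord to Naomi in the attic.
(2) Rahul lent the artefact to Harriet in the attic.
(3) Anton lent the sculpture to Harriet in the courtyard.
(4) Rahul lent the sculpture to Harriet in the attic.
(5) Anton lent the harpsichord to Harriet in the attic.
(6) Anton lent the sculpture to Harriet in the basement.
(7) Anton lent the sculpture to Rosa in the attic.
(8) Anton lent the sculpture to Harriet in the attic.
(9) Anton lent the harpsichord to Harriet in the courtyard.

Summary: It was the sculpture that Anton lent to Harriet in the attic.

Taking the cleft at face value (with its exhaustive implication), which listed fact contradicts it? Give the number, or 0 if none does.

5

The cleft puts "the sculpture" in focus and presupposes the open proposition with Anton as agent and Harriet as recipient and in the attic as setting.
The exhaustive reading says no other thing fits that background.
Fact (5) shares the background but with thing = the harpsichord; exhaustivity is violated.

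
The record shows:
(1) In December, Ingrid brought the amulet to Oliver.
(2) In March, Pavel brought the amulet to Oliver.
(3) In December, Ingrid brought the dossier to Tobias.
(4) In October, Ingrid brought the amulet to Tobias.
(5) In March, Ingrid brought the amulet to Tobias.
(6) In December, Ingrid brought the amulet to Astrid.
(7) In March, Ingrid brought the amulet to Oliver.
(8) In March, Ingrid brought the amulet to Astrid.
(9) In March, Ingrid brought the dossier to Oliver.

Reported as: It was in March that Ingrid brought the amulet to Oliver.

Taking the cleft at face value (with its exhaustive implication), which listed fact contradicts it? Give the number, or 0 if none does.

1

Focus of the cleft: "in March" (the setting). Presupposed background: agent = Ingrid, thing = the amulet, recipient = Oliver.
Exhaustivity: in March is the only setting satisfying that background.
Fact (1) shares the background but with setting = in December; exhaustivity is violated.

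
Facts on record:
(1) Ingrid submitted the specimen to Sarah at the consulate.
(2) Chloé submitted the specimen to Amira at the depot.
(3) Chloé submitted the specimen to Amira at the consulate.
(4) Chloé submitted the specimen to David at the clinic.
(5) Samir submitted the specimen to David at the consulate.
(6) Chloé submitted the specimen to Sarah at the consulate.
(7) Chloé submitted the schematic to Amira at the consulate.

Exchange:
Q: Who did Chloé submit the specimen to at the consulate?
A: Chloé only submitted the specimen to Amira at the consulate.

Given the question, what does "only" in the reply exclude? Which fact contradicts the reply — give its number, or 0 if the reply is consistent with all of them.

Answering "Who did ... to ...?" puts focus on the recipient — here, "Amira".
"Only" then excludes alternative recipients while the background — agent = Chloé, thing = the specimen, setting = at the consulate — is held fixed.
Fact (6) keeps agent = Chloé, thing = the specimen, setting = at the consulate but has recipient = Sarah; that refutes the reply.
(Fact (7) would refute a reading with focus on the thing — but that is not what the question asks.)

6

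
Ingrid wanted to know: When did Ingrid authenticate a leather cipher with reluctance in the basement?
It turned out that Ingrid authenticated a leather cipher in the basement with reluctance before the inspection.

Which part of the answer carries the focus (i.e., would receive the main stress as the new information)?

before the inspection

The wh-word "when" asks about the time.
In the answer, "Ingrid", "a leather cipher", "in the basement" and "with reluctance" are given — repeated from the question.
The constituent filling the time gap is "before the inspection"; that is the focus and would carry nuclear stress.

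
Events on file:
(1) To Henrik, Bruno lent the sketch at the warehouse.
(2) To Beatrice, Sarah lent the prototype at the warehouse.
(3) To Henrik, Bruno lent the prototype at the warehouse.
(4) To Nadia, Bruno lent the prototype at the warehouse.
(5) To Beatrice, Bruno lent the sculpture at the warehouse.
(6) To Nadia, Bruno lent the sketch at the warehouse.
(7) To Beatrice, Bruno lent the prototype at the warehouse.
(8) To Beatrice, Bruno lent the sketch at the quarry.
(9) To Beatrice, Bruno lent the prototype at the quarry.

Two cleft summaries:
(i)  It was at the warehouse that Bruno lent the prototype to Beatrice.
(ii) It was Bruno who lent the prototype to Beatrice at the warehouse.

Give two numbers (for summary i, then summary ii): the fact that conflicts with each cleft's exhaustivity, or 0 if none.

9, 2

Summary (i) focuses "at the warehouse" (the setting); background same agent, thing, recipient (Bruno / the prototype / Beatrice). Fact (9) matches that background with setting = at the quarry — refutes (i).
Summary (ii) focuses "Bruno" (the agent); background same thing, recipient, setting (the prototype / Beatrice / at the warehouse). Fact (2) matches that background with agent = Sarah — refutes (ii).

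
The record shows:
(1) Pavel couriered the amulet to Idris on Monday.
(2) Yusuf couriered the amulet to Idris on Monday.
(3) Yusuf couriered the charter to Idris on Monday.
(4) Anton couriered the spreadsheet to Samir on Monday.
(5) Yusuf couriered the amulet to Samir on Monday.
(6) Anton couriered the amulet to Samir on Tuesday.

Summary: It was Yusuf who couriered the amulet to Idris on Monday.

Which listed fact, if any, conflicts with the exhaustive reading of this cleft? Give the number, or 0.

1

Focus of the cleft: "Yusuf" (the agent). Presupposed background: the amulet as thing and Idris as recipient and on Monday as setting.
The exhaustive reading says no other agent fits that background.
Fact (1) shares the background but with agent = Pavel; exhaustivity is violated.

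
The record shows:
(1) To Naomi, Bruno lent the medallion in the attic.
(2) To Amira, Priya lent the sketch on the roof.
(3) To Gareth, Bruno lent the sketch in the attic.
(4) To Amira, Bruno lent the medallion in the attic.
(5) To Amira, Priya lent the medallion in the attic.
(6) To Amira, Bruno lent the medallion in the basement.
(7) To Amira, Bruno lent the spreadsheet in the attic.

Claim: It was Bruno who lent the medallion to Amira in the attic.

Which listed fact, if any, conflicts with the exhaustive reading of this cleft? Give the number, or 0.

The cleft puts "Bruno" in focus and presupposes the open proposition with the medallion as thing and Amira as recipient and in the attic as setting.
Exhaustivity: Bruno is the only agent satisfying that background.
But fact (5) also has the medallion as thing and Amira as recipient and in the attic as setting, with agent = Priya — so the exhaustive reading fails.

5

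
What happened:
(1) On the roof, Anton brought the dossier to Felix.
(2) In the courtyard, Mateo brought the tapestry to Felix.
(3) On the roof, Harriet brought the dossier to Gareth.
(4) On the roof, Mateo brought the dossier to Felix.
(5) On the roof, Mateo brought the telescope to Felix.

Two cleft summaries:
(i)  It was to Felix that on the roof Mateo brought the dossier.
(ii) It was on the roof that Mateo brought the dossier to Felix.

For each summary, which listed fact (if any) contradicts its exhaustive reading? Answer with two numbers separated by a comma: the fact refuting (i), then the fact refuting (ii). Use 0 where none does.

Summary (i) focuses "Felix" (the recipient); background Mateo as agent and the dossier as thing and on the roof as setting. No fact matches that background with a different recipient, so 0.
Summary (ii) focuses "on the roof" (the setting); background Mateo as agent and the dossier as thing and Felix as recipient. No fact matches that background with a different setting, so 0.

0, 0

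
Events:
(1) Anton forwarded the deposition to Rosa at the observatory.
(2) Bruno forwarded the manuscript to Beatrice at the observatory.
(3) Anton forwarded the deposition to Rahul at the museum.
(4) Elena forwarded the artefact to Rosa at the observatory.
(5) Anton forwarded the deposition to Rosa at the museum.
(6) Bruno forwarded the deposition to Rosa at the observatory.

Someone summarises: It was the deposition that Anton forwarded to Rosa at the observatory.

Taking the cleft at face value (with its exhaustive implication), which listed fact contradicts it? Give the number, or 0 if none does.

0

The cleft puts "the deposition" in focus and presupposes the open proposition with agent = Anton, recipient = Rosa, setting = at the observatory.
Exhaustivity: the deposition is the only thing satisfying that background.
Every other fact differs from the presupposition on some backgrounded slot, so none challenges the exhaustivity.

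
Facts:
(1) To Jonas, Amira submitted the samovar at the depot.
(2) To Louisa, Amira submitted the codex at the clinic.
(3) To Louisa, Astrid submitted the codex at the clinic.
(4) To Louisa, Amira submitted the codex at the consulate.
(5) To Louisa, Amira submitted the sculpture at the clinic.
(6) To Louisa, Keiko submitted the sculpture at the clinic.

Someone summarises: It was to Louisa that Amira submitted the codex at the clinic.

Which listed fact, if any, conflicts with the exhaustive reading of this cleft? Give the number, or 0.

Focus of the cleft: "Louisa" (the recipient). Presupposed background: Amira as agent and the codex as thing and at the clinic as setting.
Exhaustivity: Louisa is the only recipient satisfying that background.
Every other fact differs from the presupposition on some backgrounded slot, so none challenges the exhaustivity.

0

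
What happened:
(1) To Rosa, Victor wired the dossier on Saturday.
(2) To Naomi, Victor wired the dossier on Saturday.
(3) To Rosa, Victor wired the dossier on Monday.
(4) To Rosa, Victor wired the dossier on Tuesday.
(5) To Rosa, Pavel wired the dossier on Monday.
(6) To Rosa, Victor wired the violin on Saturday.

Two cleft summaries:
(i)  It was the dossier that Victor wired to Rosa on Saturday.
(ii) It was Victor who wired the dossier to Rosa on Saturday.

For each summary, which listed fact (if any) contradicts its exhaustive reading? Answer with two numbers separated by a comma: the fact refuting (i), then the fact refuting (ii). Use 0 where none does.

6, 0

(i): focus "the dossier". Looking for Victor as agent and Rosa as recipient and on Saturday as setting with some other thing — fact (6) has the violin there. Refuted.
(ii): focus "Victor". No fact shares the dossier as thing and Rosa as recipient and on Saturday as setting with a different agent. 0.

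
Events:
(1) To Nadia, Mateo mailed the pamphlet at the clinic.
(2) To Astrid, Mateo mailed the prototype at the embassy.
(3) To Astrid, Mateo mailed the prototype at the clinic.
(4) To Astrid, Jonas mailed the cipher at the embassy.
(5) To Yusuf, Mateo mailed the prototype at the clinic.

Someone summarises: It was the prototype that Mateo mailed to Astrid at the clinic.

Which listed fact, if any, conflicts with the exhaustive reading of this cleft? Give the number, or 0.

The cleft puts "the prototype" in focus and presupposes the open proposition with Mateo as agent and Astrid as recipient and at the clinic as setting.
The exhaustive reading says no other thing fits that background.
Every other fact differs from the presupposition on some backgrounded slot, so none challenges the exhaustivity.

0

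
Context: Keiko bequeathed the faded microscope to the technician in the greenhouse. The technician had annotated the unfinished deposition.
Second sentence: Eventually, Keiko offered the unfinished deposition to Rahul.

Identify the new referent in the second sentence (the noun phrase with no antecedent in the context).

Rahul

"Keiko" and "the unfinished deposition" in the second sentence are given — already mentioned in the context.
"Rahul" has no antecedent in the context; it is discourse-new.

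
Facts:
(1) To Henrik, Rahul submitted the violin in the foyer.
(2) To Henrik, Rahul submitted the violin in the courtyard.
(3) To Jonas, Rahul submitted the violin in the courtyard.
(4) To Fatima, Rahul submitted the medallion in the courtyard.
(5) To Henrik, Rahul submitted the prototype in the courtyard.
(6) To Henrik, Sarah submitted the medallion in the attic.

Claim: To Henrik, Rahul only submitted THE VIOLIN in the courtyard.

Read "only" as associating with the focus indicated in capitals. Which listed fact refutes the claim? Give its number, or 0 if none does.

5

The capitals mark "the violin" as focus. So "only" rules out other things, with the rest (agent = Rahul, recipient = Henrik, setting = in the courtyard) as background.
Fact (5) matches on agent = Rahul, recipient = Henrik, setting = in the courtyard, but has thing = the prototype instead. That refutes the claim.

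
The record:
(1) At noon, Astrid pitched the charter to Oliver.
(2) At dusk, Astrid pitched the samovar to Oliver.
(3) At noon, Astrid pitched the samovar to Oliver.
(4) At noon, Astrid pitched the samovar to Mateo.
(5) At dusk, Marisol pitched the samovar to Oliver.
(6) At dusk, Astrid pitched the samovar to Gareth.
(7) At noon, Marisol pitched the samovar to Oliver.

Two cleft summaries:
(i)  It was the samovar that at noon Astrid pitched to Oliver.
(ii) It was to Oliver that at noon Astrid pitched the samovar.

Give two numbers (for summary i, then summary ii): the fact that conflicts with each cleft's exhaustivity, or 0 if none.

(i): focus "the samovar". Looking for agent = Astrid, recipient = Oliver, setting = at noon with some other thing — fact (1) has the charter there. Refuted.
(ii): focus "Oliver". Looking for agent = Astrid, thing = the samovar, setting = at noon with some other recipient — fact (4) has Mateo there. Refuted.

1, 4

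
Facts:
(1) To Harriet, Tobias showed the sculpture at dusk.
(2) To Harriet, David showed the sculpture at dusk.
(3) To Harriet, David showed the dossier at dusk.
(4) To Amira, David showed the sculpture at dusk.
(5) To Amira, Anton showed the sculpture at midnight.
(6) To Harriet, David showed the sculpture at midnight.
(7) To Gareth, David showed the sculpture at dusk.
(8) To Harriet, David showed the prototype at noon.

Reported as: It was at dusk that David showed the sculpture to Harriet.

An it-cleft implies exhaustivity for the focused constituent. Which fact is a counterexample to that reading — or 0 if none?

The cleft puts "at dusk" in focus and presupposes the open proposition with agent = David, thing = the sculpture, recipient = Harriet.
Exhaustivity: at dusk is the only setting satisfying that background.
Fact (6) shares the background but with setting = at midnight; exhaustivity is violated.

6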